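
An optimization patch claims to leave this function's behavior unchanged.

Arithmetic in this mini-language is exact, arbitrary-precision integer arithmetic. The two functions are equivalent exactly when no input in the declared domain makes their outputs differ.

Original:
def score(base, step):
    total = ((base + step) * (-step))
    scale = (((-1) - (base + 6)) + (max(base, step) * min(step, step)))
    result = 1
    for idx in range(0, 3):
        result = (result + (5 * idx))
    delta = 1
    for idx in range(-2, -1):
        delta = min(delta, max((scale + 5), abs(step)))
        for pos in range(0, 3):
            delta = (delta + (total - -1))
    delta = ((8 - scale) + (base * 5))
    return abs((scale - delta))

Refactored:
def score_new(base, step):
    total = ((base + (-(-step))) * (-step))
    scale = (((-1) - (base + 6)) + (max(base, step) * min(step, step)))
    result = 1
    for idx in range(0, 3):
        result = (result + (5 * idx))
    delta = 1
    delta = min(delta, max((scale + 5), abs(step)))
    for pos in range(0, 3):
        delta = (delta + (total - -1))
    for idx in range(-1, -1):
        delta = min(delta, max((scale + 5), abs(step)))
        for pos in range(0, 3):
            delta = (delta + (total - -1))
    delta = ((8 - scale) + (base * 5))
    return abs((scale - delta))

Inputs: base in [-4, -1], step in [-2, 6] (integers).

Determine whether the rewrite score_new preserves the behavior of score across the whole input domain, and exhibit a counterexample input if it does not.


The two versions differ — the changes include min/max/abs usage differs; statement counts differ; arithmetic usage differs; loop structure differs; constant usage differs.
Tracing base=-3, step=-2: score: total becomes -10; next scale becomes 0; next result becomes 1; next at idx=0:; next result becomes 1; next at idx=1:; next result becomes 6; next at idx=2:; next result becomes 16; next delta becomes 1; next at idx=-2:; next delta becomes 1; next at pos=0:; next delta becomes -8; next at pos=1:; next delta becomes -17; next at pos=2:; next delta becomes -26; next delta becomes -7; next final value 7 | score_new: total becomes -10; next scale becomes 0; next result becomes 1; next at idx=0:; next result becomes 1; next at idx=1:; next result becomes 6; next at idx=2:; next result becomes 16; next delta becomes 1; next delta becomes 1; next at pos=0:; next delta becomes -8; next at pos=1:; next delta becomes -17; next at pos=2:; next delta becomes -26; next idx never enters its loop body; next delta becomes -7; next final value 7 — matching result 7.
Sweeping the whole domain (36 inputs) finds no disagreement.
verdict: equivalent


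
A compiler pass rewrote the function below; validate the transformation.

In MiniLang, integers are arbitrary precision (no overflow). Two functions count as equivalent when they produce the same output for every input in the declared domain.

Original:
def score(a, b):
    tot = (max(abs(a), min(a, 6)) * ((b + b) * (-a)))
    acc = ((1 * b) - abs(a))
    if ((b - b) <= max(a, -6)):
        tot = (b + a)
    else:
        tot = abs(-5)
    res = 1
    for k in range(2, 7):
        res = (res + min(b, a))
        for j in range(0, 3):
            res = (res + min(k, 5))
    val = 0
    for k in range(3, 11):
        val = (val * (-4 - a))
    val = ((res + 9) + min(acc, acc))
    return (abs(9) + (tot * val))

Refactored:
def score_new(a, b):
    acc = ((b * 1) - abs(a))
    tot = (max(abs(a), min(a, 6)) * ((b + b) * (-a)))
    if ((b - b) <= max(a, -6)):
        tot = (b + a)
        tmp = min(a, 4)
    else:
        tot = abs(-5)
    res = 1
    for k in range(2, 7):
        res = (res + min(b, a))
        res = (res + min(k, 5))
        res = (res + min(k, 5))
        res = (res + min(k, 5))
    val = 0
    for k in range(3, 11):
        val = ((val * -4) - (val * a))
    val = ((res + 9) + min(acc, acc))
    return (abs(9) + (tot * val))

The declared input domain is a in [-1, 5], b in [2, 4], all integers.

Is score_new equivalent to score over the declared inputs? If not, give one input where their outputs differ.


The two versions differ — the changes include loop structure differs; constant usage differs; local variable names differ; arithmetic usage differs; min/max/abs usage differs; statement counts differ.
Tracing a=0, b=4: score: tot := 0 | acc := 4 | ((b - b) <= max(a, -6)): true | tot := 4 | res := 1 | iter k=2: | res := 1 | iter j=0: | res := 3 | iter j=1: | res := 5 | iter j=2: | res := 7 | iter k=3: | res := 7 | iter j=0: | res := 10 | iter j=1: | res := 13 | iter j=2: | res := 16 | iter k=4: | res := 16 | iter j=0: | res := 20 | iter j=1: | res := 24 | iter j=2: | res := 28 | iter k=5: | res := 28 | iter j=0: | res := 33 | iter j=1: | res := 38 | iter j=2: | res := 43 | iter k=6: | res := 43 | iter j=0: | res := 48 | iter j=1: | res := 53 | iter j=2: | res := 58 | val := 0 | iter k=3: | val := 0 | iter k=4: | val := 0 | iter k=5: | val := 0 | iter k=6: | val := 0 | iter k=7: | val := 0 | iter k=8: | val := 0 | iter k=9: | val := 0 | iter k=10: | val := 0 | val := 71 | result 293 | score_new: acc := 4 | tot := 0 | ((b - b) <= max(a, -6)): true | tot := 4 | tmp := 0 | res := 1 | iter k=2: | res := 1 | res := 3 | res := 5 | res := 7 | iter k=3: | res := 7 | res := 10 | res := 13 | res := 16 | iter k=4: | res := 16 | res := 20 | res := 24 | res := 28 | iter k=5: | res := 28 | res := 33 | res := 38 | res := 43 | iter k=6: | res := 43 | res := 48 | res := 53 | res := 58 | val := 0 | iter k=3: | val := 0 | iter k=4: | val := 0 | iter k=5: | val := 0 | iter k=6: | val := 0 | iter k=7: | val := 0 | iter k=8: | val := 0 | iter k=9: | val := 0 | iter k=10: | val := 0 | val := 71 | result 293 — matching result 293.
Checked all 21 inputs in the declared domain: the outputs agree on every one.
verdict: equivalent


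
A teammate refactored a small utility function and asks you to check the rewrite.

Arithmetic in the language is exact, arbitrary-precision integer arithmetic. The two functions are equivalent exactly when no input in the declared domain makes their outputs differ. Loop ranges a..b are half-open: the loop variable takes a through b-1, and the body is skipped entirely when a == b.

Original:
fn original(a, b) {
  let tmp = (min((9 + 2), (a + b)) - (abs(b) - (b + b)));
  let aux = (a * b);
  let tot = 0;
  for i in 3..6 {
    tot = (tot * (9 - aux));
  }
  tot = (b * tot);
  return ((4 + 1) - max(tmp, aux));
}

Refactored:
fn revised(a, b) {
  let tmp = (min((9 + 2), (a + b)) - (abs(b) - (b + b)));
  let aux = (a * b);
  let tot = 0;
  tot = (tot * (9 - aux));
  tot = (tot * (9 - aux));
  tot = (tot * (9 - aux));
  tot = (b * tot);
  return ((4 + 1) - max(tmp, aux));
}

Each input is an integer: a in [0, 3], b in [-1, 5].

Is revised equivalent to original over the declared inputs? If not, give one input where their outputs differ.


Equivalent — the differences include constant usage differs; also loop structure differs; also statement counts differ; also local variable names differ; also arithmetic usage differs, yet no declared input distinguishes the two.
As a probe, take a=1, b=0: original runs tmp=1, then aux=0, then tot=0, then (i=3), then tot=0, then (i=4), then tot=0, then (i=5), then tot=0, then tot=0, then returns 4; revised runs tmp=1, then aux=0, then tot=0, then tot=0, then tot=0, then tot=0, then tot=0, then returns 4; both end at 4.
Sweeping the whole domain (28 inputs) finds no disagreement.
verdict: equivalent


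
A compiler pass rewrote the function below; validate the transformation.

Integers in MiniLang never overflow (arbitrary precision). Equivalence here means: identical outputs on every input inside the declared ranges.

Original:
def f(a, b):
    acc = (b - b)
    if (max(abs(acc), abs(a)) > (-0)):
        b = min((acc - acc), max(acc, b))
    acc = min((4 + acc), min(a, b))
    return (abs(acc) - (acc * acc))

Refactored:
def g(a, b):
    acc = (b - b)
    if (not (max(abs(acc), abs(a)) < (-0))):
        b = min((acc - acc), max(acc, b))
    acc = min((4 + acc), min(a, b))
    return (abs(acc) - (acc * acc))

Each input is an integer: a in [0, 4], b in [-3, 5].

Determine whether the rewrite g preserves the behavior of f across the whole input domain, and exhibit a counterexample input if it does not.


Try a=0, b=-3.
f: acc = 0; (max(abs(acc), abs(a)) > (-0)) -> false; acc = -3; return -6
g: acc = 0; (not (max(abs(acc), abs(a)) < (-0))) -> true; b = 0; acc = 0; return 0
-6 != 0, so the rewrite changes behavior.
verdict: not equivalent; witness: a=0, b=-3


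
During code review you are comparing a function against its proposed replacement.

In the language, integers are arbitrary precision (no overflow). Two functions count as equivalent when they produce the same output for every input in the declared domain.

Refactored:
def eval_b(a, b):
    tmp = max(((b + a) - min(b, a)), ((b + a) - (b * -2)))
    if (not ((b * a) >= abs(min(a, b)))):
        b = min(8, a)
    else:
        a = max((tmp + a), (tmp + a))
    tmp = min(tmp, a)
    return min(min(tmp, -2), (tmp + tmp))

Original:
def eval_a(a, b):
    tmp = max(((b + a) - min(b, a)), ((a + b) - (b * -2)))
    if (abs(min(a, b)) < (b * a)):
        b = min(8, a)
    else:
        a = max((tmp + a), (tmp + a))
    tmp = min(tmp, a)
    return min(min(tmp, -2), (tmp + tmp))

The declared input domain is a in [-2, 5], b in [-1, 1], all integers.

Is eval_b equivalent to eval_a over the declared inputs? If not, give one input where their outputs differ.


There is a counterexample at a=-2, b=1: -2 on one side, -4 on the other.
eval_a: tmp=1, then (abs(min(a, b)) < (b * a)) is false, then a=-1, then tmp=-1, then returns -2
eval_b: tmp=1, then (not ((b * a) >= abs(min(a, b)))) is true, then b=-2, then tmp=-2, then returns -4
verdict: not equivalent; witness: a=-2, b=1


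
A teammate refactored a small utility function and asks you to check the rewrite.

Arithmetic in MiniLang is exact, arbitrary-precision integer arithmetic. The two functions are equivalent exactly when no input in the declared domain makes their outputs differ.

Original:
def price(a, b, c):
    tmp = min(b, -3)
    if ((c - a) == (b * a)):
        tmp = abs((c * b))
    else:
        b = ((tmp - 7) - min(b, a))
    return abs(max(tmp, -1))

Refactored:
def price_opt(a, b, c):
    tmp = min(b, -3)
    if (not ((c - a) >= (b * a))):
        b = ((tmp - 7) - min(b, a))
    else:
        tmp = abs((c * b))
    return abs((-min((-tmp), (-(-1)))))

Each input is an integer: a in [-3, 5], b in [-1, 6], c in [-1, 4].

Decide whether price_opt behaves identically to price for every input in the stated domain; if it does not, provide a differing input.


On input a=-3, b=-1, c=2, price returns 1 while price_opt returns 2.
verdict: not equivalent; witness: a=-3, b=-1, c=2


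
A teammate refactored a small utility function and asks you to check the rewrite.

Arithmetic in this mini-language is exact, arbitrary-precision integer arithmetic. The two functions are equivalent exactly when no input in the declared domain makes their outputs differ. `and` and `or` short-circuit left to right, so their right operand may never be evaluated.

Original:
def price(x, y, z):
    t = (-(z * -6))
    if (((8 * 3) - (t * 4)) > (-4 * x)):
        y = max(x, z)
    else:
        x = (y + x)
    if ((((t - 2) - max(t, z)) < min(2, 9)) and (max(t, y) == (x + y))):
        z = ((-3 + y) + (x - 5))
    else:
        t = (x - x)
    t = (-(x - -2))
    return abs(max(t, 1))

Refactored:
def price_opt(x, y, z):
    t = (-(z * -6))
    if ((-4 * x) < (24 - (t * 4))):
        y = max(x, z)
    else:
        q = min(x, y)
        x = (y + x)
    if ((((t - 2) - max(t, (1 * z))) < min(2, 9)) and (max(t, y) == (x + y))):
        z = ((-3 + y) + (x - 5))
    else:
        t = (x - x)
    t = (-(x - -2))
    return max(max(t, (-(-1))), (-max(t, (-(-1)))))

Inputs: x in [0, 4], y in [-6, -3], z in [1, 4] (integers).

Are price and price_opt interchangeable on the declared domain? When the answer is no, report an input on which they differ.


Behavior is preserved: although constant usage differs, plus local variable names differ, plus min/max/abs usage differs, plus statement counts differ, plus comparison usage differs, the outputs never diverge.
Spot check at x=4, y=-3, z=2 — price: t becomes 12; next (((8 * 3) - (t * 4)) > (-4 * x)) evaluates to false; next x becomes 1; next ((((t - 2) - max(t, z)) < min(2, 9)) and (max(t, y) == (x + y))) evaluates to false; next t becomes 0; next t becomes -3; next final value 1. price_opt: t becomes 12; next ((-4 * x) < (24 - (t * 4))) evaluates to false; next q becomes -3; next x becomes 1; next ((((t - 2) - max(t, (1 * z))) < min(2, 9)) and (max(t, y) == (x + y))) evaluates to false; next t becomes 0; next t becomes -3; next final value 1. Both give 1.
Checked all 80 inputs in the declared domain: the outputs agree on every one.
verdict: equivalent


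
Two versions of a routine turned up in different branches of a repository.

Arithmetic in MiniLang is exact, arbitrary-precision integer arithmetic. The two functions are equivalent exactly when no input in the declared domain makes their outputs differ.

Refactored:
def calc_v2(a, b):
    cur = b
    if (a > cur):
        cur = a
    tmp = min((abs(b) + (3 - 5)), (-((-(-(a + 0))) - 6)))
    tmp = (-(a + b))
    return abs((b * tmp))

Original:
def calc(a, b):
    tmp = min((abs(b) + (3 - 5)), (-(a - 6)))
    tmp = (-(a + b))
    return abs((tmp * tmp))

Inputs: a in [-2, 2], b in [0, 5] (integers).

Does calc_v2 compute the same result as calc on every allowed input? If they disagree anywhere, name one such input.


These are not equivalent — on a=-2, b=0 the outputs split (4 vs 0).
calc: tmp = -2; tmp = 2; return 4
calc_v2: cur = 0; (a > cur) -> false; tmp = -2; tmp = 2; return 0
verdict: not equivalent; witness: a=-2, b=0


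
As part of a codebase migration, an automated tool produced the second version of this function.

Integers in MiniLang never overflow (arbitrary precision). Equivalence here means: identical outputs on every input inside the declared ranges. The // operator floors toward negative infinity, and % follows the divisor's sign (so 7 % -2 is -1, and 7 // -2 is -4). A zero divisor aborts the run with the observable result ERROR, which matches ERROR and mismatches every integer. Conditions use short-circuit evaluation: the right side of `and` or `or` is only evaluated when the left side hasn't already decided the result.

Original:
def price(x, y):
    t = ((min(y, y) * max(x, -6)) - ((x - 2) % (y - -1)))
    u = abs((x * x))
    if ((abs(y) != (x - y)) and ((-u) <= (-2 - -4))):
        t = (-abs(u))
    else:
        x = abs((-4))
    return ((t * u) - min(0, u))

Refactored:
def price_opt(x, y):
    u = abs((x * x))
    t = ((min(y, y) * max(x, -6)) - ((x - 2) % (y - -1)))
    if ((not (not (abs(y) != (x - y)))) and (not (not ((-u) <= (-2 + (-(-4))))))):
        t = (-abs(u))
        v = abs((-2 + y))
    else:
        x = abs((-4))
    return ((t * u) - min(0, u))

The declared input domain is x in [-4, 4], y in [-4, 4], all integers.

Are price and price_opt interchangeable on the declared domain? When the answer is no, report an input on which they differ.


Although arithmetic usage differs; also min/max/abs usage differs; also boolean connective usage differs; also statement counts differ; also local variable names differ; also constant usage differs, 81/81 inputs agree.
verdict: equivalent


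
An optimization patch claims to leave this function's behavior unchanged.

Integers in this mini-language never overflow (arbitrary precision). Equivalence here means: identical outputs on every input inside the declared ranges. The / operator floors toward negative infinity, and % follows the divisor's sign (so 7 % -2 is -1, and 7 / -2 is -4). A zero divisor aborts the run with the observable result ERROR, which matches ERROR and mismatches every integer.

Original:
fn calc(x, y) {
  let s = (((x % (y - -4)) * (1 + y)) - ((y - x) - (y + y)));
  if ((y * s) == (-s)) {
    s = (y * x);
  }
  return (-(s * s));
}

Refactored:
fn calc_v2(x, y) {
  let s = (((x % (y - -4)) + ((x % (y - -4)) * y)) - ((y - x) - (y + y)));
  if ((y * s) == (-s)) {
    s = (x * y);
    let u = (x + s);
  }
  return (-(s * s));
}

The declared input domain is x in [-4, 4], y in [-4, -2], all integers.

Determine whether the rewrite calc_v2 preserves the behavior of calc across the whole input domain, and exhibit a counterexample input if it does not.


A substantive addition is an assignment to `u` whose value nothing reads; no result depends on it.
As a probe, take x=-2, y=-3: calc runs s = -5; ((y * s) == (-s)) -> false; return -25; calc_v2 runs s = -5; ((y * s) == (-s)) -> false; return -25; both end at -25.
An exhaustive pass over the 27 declared inputs shows identical outputs.
verdict: equivalent


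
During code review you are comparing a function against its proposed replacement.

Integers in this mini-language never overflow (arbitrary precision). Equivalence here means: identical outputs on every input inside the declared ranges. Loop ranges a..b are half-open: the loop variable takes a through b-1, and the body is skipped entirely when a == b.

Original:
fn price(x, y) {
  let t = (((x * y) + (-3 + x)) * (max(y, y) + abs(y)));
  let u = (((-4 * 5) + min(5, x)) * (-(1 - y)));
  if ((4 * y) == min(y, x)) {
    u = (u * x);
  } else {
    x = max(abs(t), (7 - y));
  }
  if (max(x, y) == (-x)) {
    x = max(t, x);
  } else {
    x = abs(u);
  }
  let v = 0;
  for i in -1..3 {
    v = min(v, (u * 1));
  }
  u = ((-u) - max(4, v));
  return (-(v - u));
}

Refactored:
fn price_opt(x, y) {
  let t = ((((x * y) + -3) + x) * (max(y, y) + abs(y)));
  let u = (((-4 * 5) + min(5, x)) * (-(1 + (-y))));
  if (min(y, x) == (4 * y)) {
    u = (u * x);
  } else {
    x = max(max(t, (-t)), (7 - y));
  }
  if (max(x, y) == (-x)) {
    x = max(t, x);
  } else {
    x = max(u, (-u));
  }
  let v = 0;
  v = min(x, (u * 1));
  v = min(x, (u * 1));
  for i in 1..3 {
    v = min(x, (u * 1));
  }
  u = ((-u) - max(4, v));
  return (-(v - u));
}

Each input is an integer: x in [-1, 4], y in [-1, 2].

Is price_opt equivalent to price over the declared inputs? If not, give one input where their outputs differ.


These are not equivalent — on x=-1, y=-1 the outputs split (-46 vs -126).
price: t=0, then u=42, then ((4 * y) == min(y, x)) is false, then x=8, then (max(x, y) == (-x)) is false, then x=42, then v=0, then (i=-1), then v=0, then (i=0), then v=0, then (i=1), then v=0, then (i=2), then v=0, then u=-46, then returns -46
price_opt: t=0, then u=42, then (min(y, x) == (4 * y)) is false, then x=8, then (max(x, y) == (-x)) is false, then x=42, then v=0, then v=42, then v=42, then (i=1), then v=42, then (i=2), then v=42, then u=-84, then returns -126
verdict: not equivalent; witness: x=-1, y=-1


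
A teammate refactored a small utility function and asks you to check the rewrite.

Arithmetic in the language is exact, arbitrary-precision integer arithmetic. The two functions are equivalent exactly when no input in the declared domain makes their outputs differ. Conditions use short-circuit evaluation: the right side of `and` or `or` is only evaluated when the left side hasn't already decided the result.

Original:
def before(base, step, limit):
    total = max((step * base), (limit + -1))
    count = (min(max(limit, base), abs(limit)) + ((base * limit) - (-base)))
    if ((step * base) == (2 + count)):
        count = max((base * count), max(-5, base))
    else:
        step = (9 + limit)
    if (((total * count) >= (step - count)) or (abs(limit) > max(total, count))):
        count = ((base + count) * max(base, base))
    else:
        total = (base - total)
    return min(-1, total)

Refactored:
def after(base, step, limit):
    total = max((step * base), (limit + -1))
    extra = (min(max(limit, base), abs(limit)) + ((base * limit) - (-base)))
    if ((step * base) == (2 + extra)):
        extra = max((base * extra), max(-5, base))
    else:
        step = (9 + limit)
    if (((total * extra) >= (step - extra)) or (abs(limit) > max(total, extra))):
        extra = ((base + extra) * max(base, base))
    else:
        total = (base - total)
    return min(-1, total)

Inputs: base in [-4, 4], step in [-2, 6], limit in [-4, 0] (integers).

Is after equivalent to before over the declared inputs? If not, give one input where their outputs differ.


This is a faithful refactor — local variable names differ, but the computed results match everywhere.
Tracing base=0, step=6, limit=-2: before: total := 0 | count := 0 | ((step * base) == (2 + count)): false | step := 7 | (((total * count) >= (step - count)) or (abs(limit) > max(total, count))): true | count := 0 | result -1 | after: total := 0 | extra := 0 | ((step * base) == (2 + extra)): false | step := 7 | (((total * extra) >= (step - extra)) or (abs(limit) > max(total, extra))): true | extra := 0 | result -1 — matching result -1.
An exhaustive pass over the 405 declared inputs shows identical outputs.
verdict: equivalent


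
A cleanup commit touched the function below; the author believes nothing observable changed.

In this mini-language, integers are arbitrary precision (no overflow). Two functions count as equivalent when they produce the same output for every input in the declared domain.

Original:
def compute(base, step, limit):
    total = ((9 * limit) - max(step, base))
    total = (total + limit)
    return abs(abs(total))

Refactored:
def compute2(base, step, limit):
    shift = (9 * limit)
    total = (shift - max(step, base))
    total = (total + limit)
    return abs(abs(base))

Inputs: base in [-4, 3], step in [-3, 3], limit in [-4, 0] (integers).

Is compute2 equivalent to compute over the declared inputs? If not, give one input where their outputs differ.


The rewrite breaks on base=-4, step=-3, limit=-4, where the results are 37 and 4.
compute: total := -33 | total := -37 | result 37
compute2: shift := -36 | total := -33 | total := -37 | result 4
verdict: not equivalent; witness: base=-4, step=-3, limit=-4


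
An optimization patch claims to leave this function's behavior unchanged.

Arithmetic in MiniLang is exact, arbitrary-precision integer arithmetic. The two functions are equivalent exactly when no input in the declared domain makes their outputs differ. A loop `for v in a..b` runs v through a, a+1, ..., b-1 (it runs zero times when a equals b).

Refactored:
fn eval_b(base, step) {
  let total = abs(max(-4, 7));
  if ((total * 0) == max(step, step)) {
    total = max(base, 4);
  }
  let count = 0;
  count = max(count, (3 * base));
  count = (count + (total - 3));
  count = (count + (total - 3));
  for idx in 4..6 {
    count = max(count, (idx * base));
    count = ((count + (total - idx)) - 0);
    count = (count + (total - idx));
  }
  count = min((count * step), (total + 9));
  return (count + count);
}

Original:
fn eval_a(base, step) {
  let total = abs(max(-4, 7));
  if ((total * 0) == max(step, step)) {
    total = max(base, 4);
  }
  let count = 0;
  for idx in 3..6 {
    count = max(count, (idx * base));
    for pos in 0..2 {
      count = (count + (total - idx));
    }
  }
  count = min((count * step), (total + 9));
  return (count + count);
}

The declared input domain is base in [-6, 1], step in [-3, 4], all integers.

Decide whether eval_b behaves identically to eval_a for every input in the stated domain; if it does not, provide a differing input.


Comparing the listings, the differences include: statement counts differ, loop structure differs, min/max/abs usage differs, arithmetic usage differs, local variable names differ, constant usage differs.
As a probe, take base=1, step=4: eval_a runs total=7, then ((total * 0) == max(step, step)) is false, then count=0, then (idx=3), then count=3, then (pos=0), then count=7, then (pos=1), then count=11, then (idx=4), then count=11, then (pos=0), then count=14, then (pos=1), then count=17, then (idx=5), then count=17, then (pos=0), then count=19, then (pos=1), then count=21, then count=16, then returns 32; eval_b runs total=7, then ((total * 0) == max(step, step)) is false, then count=0, then count=3, then count=7, then count=11, then (idx=4), then count=11, then count=14, then count=17, then (idx=5), then count=17, then count=19, then count=21, then count=16, then returns 32; both end at 32.
Every one of the 64 inputs gives matching results.
verdict: equivalent


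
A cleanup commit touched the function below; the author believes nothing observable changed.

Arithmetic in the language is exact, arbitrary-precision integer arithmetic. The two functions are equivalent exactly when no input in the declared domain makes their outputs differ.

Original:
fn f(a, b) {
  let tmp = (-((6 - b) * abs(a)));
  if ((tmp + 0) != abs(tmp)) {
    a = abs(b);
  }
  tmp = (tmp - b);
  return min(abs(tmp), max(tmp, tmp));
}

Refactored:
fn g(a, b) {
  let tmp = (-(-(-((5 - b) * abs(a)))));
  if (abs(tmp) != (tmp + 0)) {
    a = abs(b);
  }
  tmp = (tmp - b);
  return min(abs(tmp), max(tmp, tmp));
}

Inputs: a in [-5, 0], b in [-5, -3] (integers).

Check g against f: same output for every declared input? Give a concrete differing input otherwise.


These are not equivalent — on a=-5, b=-5 the outputs split (-50 vs -45).
f: tmp := -55 | ((tmp + 0) != abs(tmp)): true | a := 5 | tmp := -50 | result -50
g: tmp := -50 | (abs(tmp) != (tmp + 0)): true | a := 5 | tmp := -45 | result -45
verdict: not equivalent; witness: a=-5, b=-5


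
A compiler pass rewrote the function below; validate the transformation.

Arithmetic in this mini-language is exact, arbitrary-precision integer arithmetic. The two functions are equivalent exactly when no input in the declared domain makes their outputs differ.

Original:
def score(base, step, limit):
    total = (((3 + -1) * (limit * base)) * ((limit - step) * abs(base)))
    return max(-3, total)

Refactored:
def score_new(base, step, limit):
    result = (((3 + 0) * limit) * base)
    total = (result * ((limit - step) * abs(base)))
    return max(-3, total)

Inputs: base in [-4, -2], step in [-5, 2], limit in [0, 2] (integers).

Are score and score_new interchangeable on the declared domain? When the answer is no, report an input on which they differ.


base=-4, step=2, limit=1 yields 32 from score but 48 from score_new.
verdict: not equivalent; witness: base=-4, step=2, limit=1


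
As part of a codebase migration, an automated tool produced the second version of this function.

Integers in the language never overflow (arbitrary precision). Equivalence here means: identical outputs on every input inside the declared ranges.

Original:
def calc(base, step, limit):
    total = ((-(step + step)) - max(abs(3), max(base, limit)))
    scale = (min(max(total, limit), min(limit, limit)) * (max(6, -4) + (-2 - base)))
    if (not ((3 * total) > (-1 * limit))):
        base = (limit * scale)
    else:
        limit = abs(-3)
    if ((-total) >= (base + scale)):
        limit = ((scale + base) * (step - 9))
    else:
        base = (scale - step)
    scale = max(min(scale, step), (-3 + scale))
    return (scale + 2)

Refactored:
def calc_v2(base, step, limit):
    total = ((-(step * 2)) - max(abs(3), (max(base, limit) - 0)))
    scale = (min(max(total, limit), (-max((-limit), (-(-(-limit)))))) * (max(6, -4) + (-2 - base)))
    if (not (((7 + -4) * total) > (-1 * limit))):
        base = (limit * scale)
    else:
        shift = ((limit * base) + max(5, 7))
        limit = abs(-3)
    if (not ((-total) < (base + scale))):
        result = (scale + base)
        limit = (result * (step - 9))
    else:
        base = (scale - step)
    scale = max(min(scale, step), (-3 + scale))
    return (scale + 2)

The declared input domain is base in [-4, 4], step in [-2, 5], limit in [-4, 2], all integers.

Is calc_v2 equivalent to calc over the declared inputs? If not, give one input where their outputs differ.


Reading the diff, among the changes: comparison usage differs, and local variable names differ, and arithmetic usage differs, and min/max/abs usage differs, and constant usage differs, and boolean connective usage differs, and statement counts differ.
Spot check at base=-4, step=1, limit=-3 — calc: total = -5; scale = -24; (not ((3 * total) > (-1 * limit))) -> true; base = 72; ((-total) >= (base + scale)) -> false; base = -25; scale = -24; return -22. calc_v2: total = -5; scale = -24; (not (((7 + -4) * total) > (-1 * limit))) -> true; base = 72; (not ((-total) < (base + scale))) -> false; base = -25; scale = -24; return -22. Both give -22.
Checked all 504 inputs in the declared domain: the outputs agree on every one.
verdict: equivalent


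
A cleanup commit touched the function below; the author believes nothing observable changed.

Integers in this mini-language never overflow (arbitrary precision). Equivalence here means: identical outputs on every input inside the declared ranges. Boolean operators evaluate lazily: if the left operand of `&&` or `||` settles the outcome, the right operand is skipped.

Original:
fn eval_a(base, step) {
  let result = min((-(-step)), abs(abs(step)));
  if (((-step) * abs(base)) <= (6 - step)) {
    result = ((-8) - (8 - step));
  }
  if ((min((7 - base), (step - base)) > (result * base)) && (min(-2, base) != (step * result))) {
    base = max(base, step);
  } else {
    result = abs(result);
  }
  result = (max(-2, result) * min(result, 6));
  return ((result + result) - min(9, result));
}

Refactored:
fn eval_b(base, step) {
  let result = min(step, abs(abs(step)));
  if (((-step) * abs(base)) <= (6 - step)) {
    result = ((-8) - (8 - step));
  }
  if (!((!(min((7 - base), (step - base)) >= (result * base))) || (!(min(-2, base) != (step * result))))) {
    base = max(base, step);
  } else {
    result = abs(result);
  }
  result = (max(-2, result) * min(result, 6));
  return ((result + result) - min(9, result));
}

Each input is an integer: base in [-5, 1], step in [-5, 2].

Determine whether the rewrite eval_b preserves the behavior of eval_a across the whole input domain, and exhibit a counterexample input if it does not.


Not equivalent: base=0, step=0 separates them (183 vs 55).
eval_a: result=0, then (((-step) * abs(base)) <= (6 - step)) is true, then result=-16, then ((min((7 - base), (step - base)) > (result * base)) && (min(-2, base) != (step * result))) is false, then result=16, then result=96, then returns 183
eval_b: result=0, then (((-step) * abs(base)) <= (6 - step)) is true, then result=-16, then (!((!(min((7 - base), (step - base)) >= (result * base))) || (!(min(-2, base) != (step * result))))) is true, then base=0, then result=32, then returns 55
verdict: not equivalent; witness: base=0, step=0


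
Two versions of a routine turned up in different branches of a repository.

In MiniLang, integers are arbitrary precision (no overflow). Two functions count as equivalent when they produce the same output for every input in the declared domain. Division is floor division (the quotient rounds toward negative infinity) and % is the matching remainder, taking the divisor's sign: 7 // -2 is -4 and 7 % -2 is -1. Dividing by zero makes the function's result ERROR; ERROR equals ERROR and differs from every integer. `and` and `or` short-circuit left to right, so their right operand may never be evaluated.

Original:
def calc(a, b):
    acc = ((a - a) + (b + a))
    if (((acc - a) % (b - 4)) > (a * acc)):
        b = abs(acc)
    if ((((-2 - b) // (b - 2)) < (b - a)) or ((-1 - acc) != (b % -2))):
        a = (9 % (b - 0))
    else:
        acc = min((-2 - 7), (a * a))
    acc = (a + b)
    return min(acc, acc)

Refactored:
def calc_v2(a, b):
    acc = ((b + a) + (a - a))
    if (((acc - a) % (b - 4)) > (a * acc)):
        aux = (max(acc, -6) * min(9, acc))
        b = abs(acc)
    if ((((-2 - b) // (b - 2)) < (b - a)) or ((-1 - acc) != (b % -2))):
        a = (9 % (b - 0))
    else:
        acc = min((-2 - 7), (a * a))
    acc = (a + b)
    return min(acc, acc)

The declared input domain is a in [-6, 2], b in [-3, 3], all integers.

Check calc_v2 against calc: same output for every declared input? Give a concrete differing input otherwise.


Equivalent — the differences include local variable names differ, plus constant usage differs, plus arithmetic usage differs, plus statement counts differ, plus min/max/abs usage differs, yet no declared input distinguishes the two.
Tracing a=1, b=-3: calc: acc=-2, then (((acc - a) % (b - 4)) > (a * acc)) is false, then ((((-2 - b) // (b - 2)) < (b - a)) or ((-1 - acc) != (b % -2))) is true, then a=0, then acc=-3, then returns -3 | calc_v2: acc=-2, then (((acc - a) % (b - 4)) > (a * acc)) is false, then ((((-2 - b) // (b - 2)) < (b - a)) or ((-1 - acc) != (b % -2))) is true, then a=0, then acc=-3, then returns -3 — matching result -3.
Sweeping the whole domain (63 inputs) finds no disagreement.
verdict: equivalent


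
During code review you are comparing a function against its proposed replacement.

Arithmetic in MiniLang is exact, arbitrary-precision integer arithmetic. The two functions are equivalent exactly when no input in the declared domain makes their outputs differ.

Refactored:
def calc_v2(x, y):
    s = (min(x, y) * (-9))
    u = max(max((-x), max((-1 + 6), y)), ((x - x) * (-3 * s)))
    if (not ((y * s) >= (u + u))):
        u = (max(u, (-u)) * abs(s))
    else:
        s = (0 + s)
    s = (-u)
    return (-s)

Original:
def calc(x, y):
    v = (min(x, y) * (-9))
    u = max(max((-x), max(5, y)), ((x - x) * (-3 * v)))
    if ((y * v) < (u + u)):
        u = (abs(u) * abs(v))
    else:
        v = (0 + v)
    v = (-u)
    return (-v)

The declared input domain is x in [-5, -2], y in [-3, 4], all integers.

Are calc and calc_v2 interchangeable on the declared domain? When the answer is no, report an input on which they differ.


Behavior is preserved: although local variable names differ; constant usage differs; boolean connective usage differs; comparison usage differs; min/max/abs usage differs; arithmetic usage differs, the outputs never diverge.
Spot check at x=-2, y=3 — calc: v = 18; u = 5; ((y * v) < (u + u)) -> false; v = 18; v = -5; return 5. calc_v2: s = 18; u = 5; (not ((y * s) >= (u + u))) -> false; s = 18; s = -5; return 5. Both give 5.
Across all 32 domain points the two functions coincide.
verdict: equivalent


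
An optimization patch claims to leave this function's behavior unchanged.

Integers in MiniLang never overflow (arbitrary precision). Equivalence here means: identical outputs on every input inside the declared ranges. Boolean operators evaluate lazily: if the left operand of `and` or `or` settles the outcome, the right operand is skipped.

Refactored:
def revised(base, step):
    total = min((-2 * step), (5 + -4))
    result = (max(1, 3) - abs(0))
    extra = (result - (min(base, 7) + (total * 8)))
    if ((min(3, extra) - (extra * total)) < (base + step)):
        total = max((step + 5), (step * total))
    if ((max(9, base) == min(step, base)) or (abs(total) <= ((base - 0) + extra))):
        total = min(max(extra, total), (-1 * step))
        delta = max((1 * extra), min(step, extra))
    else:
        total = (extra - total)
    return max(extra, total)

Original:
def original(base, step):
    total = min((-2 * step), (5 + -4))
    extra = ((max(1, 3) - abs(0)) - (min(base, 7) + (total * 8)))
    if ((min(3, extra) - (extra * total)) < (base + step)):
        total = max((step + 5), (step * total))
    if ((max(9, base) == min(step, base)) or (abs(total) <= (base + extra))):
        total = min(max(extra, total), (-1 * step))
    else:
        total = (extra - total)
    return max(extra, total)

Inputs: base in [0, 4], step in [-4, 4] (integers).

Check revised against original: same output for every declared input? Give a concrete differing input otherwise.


Comparing the listings, the differences include: statement counts differ; and min/max/abs usage differs; and arithmetic usage differs; and local variable names differ; and constant usage differs.
Tracing base=2, step=-1: original: total := 1 | extra := -7 | ((min(3, extra) - (extra * total)) < (base + step)): true | total := 4 | ((max(9, base) == min(step, base)) or (abs(total) <= (base + extra))): false | total := -11 | result -7 | revised: total := 1 | result := 3 | extra := -7 | ((min(3, extra) - (extra * total)) < (base + step)): true | total := 4 | ((max(9, base) == min(step, base)) or (abs(total) <= ((base - 0) + extra))): false | total := -11 | result -7 — matching result -7.
Across all 45 domain points the two functions coincide.
verdict: equivalent


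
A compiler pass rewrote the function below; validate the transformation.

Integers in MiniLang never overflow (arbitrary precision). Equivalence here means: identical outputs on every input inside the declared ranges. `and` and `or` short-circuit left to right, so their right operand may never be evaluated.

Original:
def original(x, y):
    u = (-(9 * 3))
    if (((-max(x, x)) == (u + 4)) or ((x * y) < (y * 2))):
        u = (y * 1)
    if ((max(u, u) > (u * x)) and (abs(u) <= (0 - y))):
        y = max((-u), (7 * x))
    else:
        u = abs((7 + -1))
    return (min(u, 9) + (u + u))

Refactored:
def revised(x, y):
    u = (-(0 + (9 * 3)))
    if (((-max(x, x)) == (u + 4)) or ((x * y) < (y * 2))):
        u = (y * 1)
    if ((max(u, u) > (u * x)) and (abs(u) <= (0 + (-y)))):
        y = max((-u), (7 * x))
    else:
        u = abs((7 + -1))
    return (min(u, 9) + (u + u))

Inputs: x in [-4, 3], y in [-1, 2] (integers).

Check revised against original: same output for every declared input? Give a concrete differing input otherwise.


Comparing the listings, the differences include: constant usage differs; arithmetic usage differs.
Spot check at x=2, y=1 — original: u = -27; (((-max(x, x)) == (u + 4)) or ((x * y) < (y * 2))) -> false; ((max(u, u) > (u * x)) and (abs(u) <= (0 - y))) -> false; u = 6; return 18. revised: u = -27; (((-max(x, x)) == (u + 4)) or ((x * y) < (y * 2))) -> false; ((max(u, u) > (u * x)) and (abs(u) <= (0 + (-y)))) -> false; u = 6; return 18. Both give 18.
Across all 32 domain points the two functions coincide.
verdict: equivalent


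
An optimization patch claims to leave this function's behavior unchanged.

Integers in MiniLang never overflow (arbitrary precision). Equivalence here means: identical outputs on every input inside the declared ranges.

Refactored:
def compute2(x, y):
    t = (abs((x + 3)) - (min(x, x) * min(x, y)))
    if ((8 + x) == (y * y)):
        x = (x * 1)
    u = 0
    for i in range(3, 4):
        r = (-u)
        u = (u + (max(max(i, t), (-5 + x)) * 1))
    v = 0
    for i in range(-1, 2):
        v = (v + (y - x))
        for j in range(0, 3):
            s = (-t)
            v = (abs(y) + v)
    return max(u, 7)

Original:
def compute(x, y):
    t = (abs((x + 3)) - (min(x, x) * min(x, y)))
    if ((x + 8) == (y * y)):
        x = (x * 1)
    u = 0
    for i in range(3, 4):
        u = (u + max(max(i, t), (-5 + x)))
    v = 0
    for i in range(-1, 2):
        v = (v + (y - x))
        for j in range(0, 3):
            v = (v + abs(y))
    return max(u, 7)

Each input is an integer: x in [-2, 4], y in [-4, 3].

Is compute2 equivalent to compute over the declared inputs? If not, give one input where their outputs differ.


The two are interchangeable: constant usage differs; local variable names differ; arithmetic usage differs; statement counts differ, and every declared input agrees.
Spot check at x=4, y=-3 — compute: t=19, then ((x + 8) == (y * y)) is false, then u=0, then (i=3), then u=19, then v=0, then (i=-1), then v=-7, then (j=0), then v=-4, then (j=1), then v=-1, then (j=2), then v=2, then (i=0), then v=-5, then (j=0), then v=-2, then (j=1), then v=1, then (j=2), then v=4, then (i=1), then v=-3, then (j=0), then v=0, then (j=1), then v=3, then (j=2), then v=6, then returns 19. compute2: t=19, then ((8 + x) == (y * y)) is false, then u=0, then (i=3), then r=0, then u=19, then v=0, then (i=-1), then v=-7, then (j=0), then s=-19, then v=-4, then (j=1), then s=-19, then v=-1, then (j=2), then s=-19, then v=2, then (i=0), then v=-5, then (j=0), then s=-19, then v=-2, then (j=1), then s=-19, then v=1, then (j=2), then s=-19, then v=4, then (i=1), then v=-3, then (j=0), then s=-19, then v=0, then (j=1), then s=-19, then v=3, then (j=2), then s=-19, then v=6, then returns 19. Both give 19.
Sweeping the whole domain (56 inputs) finds no disagreement.
verdict: equivalent
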